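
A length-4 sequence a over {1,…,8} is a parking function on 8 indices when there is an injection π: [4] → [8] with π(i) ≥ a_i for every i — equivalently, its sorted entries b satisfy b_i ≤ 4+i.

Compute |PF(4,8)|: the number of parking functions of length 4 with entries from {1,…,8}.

|PF(4,8)| = 5·9^3 = 5·729 = 3645 (Konheim–Weiss)
One tuple (6,4,2,1) → sorted (1,2,4,6): b_i ≤ 4+i ∀i, a PF.

3645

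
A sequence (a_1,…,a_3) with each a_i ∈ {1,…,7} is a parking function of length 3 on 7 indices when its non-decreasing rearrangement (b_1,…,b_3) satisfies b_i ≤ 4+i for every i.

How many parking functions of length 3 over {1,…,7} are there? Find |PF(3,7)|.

320

Count = (8−3)·8^(3−1) = 5×64 = 320 (Konheim–Weiss)
E.g. (3,6,3) → sorted (3,3,6): b_i ≤ 4+i ∀i, a PF.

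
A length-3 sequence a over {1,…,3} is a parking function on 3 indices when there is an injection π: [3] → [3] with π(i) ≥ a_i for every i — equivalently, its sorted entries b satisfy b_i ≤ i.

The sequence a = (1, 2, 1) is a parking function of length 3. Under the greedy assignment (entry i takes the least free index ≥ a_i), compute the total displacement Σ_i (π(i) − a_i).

Σπ(i) = 1+…+3 = 6; Σa = 1+2+1 = 4; disp = 6−4 = 2.

2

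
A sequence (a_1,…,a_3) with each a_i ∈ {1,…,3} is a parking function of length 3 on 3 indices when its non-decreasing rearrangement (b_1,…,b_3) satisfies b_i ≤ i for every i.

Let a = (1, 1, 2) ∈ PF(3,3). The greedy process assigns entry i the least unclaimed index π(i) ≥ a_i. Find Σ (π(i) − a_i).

Σπ = 3·4/2 = 6 (π permutes [3]); Σa = 1+1+2 = 4; disp = 6−4 = 2.

2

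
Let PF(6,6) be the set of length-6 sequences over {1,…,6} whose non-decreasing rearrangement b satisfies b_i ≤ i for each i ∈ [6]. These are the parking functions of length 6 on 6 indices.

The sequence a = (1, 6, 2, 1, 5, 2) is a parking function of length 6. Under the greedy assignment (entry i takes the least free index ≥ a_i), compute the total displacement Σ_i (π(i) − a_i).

4

Σπ = 21 ({1..6} each once); Σa = 1+6+2+1+5+2 = 17; disp = 21−17 = 4.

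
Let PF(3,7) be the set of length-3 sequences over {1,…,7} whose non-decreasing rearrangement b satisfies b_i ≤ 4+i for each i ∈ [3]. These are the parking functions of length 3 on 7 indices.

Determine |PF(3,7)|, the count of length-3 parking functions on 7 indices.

#PF = 5·8^2 = 5 · 64 = 320 (Konheim–Weiss)
Example (3,6,6) → sorted (3,6,6): b_i ≤ 4+i ∀i, a PF.

320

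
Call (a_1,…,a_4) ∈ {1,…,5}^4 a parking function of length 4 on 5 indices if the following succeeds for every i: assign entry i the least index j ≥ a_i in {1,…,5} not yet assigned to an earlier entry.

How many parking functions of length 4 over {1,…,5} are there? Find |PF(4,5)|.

Count = (6−4)·6^(4−1) = 2 · 216 = 432
Example (5,1,4,2) → sorted (1,2,4,5): b_i ≤ 1+i ∀i, a PF.

432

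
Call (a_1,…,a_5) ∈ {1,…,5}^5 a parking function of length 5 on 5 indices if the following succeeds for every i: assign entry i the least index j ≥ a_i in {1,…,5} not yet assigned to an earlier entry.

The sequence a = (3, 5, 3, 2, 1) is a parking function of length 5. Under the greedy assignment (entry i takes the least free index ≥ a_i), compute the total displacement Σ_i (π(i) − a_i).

Σπ(i) = 1+…+5 = 15; Σa = 3+5+3+2+1 = 14; disp = 15−14 = 1.

1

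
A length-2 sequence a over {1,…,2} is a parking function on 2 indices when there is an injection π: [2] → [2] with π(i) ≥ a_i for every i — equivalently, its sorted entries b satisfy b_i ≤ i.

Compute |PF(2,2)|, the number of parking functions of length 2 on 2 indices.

#PF = (3−2)·3^(2−1) = 1×3 = 3 (Pollak)
One tuple (2,1) → sorted (1,2): b_i ≤ i ∀i, a PF.

3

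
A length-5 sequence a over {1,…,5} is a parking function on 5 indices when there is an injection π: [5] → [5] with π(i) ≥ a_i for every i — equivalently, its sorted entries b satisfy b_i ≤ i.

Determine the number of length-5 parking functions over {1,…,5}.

1296

Count = (5−5+1)·(5+1)^(5−1) = 1 · 1296 = 1296 (Pollak)
Example (4,4,2,1,3) → sorted (1,2,3,4,4): b_i ≤ i ∀i, a PF.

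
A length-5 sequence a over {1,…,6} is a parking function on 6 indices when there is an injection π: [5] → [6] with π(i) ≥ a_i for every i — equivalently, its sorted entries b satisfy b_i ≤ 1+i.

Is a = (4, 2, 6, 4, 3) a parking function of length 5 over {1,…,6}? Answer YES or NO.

Rearranged: b = (2, 3, 4, 4, 6).
  b_1=2 ≤ 2
  b_2=3 ≤ 3
  b_3=4 ≤ 4
  b_4=4 ≤ 5
  b_5=6 ≤ 6
All bounds hold ⇒ YES

YES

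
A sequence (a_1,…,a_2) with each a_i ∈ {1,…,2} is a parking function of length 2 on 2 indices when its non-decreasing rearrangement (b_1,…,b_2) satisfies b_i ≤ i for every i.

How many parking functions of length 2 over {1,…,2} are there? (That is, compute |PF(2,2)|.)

3

|PF| = (2+1−2)·(2+1)^{2−1} = 1×3 = 3 [KW]
One tuple (1,1) → sorted (1,1): b_i ≤ i ∀i, a PF.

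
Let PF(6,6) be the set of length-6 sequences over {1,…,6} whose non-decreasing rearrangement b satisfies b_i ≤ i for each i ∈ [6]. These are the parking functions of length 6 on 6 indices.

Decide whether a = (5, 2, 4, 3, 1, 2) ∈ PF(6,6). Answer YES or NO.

YES

Order a: b = (1, 2, 2, 3, 4, 5).
  b_1=1 ≤ 1
  b_2=2 ≤ 2
  b_3=2 ≤ 3
  b_4=3 ≤ 4
  b_5=4 ≤ 5
  b_6=5 ≤ 6
All bounds hold ⇒ YES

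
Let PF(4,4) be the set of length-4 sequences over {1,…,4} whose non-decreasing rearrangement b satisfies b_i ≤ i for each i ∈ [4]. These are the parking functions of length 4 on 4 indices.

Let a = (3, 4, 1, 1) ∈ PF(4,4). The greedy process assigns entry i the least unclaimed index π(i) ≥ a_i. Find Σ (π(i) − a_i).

1

Σπ(i) = 1+…+4 = 10; Σa = 3+4+1+1 = 9; disp = 10−9 = 1.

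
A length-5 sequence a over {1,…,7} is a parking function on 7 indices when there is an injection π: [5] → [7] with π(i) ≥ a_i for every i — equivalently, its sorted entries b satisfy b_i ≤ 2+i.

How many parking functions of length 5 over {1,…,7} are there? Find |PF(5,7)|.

#PF = (7−5+1)·(7+1)^(5−1) = 3·4096 = 12288 [KW]
One tuple (7,1,1,6,2) → sorted (1,1,2,6,7): b_i ≤ 2+i ∀i, a PF.

12288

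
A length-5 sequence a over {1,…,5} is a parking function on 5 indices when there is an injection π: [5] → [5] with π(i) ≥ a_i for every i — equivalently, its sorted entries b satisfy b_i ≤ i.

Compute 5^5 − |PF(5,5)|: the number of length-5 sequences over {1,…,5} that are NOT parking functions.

1829

Count = (6−5)·6^(5−1) = 1·1296 = 1296
One tuple (4,3,5,4,4) → sorted (3,4,4,4,5): b_1=3>1, not a PF.
5^5 − 1296 = 3125 − 1296 = 1829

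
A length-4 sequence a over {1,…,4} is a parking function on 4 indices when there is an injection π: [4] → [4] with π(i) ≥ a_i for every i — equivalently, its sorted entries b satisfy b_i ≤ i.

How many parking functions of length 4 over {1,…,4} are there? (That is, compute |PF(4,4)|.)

125

#PF = (5−4)·5^(4−1) = 1×125 = 125 (Pollak)
One tuple (1,1,3,3) → sorted (1,1,3,3): b_i ≤ i ∀i, a PF.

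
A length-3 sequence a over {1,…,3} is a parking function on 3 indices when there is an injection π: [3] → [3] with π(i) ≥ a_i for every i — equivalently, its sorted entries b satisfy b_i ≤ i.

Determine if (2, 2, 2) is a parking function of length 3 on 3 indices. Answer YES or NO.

Rearranged: b = (2, 2, 2).
  b_1=2 > 1
  fails at i=1 ⇒ NO

NO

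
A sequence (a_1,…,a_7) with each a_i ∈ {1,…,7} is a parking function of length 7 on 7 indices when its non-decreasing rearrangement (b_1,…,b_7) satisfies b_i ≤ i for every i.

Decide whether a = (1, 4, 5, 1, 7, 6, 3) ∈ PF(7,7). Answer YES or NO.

YES

Rearranged: b = (1, 1, 3, 4, 5, 6, 7).
  b_1=1 ≤ 1
  b_2=1 ≤ 2
  b_3=3 ≤ 3
  b_4=4 ≤ 4
  b_5=5 ≤ 5
  b_6=6 ≤ 6
  b_7=7 ≤ 7
All bounds hold ⇒ YES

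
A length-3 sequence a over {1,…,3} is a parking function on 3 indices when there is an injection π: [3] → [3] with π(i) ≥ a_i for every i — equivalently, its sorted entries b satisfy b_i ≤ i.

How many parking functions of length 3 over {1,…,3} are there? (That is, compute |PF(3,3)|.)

Count = (3+1−3)·(3+1)^{3−1} = 1×16 = 16 (Pollak)
E.g. (1,1,2) → sorted (1,1,2): b_i ≤ i ∀i, a PF.

16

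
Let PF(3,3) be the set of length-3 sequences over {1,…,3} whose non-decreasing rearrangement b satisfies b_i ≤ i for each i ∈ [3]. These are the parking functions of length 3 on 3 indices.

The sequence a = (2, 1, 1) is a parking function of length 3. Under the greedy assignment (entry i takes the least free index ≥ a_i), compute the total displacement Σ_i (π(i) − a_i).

Σπ(i) = 1+…+3 = 6; Σa = 2+1+1 = 4; disp = 6−4 = 2.

2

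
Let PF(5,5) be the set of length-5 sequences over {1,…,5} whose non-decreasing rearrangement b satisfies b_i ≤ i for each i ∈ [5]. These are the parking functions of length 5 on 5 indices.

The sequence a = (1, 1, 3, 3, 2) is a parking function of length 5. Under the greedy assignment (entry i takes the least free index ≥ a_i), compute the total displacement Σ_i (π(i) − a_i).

5

Σπ(i) = 1+…+5 = 15; Σa = 1+1+3+3+2 = 10; disp = 15−10 = 5.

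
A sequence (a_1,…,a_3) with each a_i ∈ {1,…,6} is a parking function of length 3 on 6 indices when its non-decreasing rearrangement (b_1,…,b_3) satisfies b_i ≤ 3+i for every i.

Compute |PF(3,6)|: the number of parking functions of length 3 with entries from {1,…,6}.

#PF = (6+1−3)·(6+1)^{3−1} = 4 · 49 = 196 (Konheim–Weiss)
E.g. (5,4,3) → sorted (3,4,5): b_i ≤ 3+i ∀i, a PF.

196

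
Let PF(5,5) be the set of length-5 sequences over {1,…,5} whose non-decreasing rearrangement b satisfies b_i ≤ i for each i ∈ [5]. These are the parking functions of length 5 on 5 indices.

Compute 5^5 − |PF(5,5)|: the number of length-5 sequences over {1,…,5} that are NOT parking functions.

Count = 1·6^4 = 1·1296 = 1296 (Konheim–Weiss)
Check (3,4,4,4,2) → sorted (2,3,4,4,4): b_1=2>1, not a PF.
Total 3125; non-PF = 3125−1296 = 1829

1829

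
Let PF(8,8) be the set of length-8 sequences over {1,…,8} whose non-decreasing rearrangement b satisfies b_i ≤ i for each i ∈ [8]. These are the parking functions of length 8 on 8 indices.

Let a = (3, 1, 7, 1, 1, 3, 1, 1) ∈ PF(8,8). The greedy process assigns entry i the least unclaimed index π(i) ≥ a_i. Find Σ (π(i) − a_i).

Σπ = 36 ({1..8} each once); Σa = 3+1+7+1+1+3+1+1 = 18; disp = 36−18 = 18.

18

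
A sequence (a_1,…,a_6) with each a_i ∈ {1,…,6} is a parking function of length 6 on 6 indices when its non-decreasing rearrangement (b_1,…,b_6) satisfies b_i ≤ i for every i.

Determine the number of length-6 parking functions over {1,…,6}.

#PF = (6+1−6)·(6+1)^{6−1} = 1·16807 = 16807 (Konheim–Weiss)
One tuple (1,2,1,3,6,3) → sorted (1,1,2,3,3,6): b_i ≤ i ∀i, a PF.

16807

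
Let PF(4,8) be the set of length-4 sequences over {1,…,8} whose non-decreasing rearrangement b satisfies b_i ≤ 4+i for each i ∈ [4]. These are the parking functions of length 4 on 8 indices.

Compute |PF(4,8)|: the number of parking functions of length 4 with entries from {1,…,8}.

3645

#PF = (8+1−4)·(8+1)^{4−1} = 5 · 729 = 3645 (Pollak)
Check (2,1,2,5) → sorted (1,2,2,5): b_i ≤ 4+i ∀i, a PF.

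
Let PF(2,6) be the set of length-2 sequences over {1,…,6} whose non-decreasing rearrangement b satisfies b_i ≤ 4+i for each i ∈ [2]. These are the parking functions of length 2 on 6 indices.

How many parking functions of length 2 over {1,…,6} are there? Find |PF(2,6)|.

35

#PF = (7−2)·7^(2−1) = 5×7 = 35 (Pollak)
E.g. (4,3) → sorted (3,4): b_i ≤ 4+i ∀i, a PF.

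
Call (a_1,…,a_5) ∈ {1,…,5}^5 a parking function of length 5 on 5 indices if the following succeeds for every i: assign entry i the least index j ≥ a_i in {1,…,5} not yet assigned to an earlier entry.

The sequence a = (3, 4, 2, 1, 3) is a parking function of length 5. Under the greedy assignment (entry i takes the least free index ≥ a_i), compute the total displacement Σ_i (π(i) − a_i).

2

Σπ = 15 ({1..5} each once); Σa = 3+4+2+1+3 = 13; disp = 15−13 = 2.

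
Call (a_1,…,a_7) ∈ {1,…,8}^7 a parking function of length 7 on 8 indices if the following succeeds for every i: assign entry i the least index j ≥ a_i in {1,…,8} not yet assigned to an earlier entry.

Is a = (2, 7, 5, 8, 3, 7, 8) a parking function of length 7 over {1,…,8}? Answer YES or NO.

NO

Sorted: b = (2, 3, 5, 7, 7, 8, 8).
  b_1=2 ≤ 2
  b_2=3 ≤ 3
  b_3=5 > 4
  fails at i=3 ⇒ NO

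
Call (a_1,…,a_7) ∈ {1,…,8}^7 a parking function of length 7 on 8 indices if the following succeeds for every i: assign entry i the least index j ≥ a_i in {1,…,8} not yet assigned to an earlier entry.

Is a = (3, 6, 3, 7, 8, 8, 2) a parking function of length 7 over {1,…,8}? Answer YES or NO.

NO

Order a: b = (2, 3, 3, 6, 7, 8, 8).
  b_1=2 ≤ 2
  b_2=3 ≤ 3
  b_3=3 ≤ 4
  b_4=6 > 5
  fails at i=4 ⇒ NO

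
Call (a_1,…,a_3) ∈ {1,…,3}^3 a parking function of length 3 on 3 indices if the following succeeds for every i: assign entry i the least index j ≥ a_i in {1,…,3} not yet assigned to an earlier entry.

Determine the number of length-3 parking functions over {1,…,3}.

16

#PF = (3+1−3)·(3+1)^{3−1} = 1·16 = 16
E.g. (1,1,2) → sorted (1,1,2): b_i ≤ i ∀i, a PF.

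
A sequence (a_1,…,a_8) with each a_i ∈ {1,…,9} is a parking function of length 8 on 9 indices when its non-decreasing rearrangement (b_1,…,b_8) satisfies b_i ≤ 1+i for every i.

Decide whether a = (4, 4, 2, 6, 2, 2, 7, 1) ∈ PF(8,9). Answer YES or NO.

Order a: b = (1, 2, 2, 2, 4, 4, 6, 7).
  b_1=1 ≤ 2
  b_2=2 ≤ 3
  b_3=2 ≤ 4
  b_4=2 ≤ 5
  b_5=4 ≤ 6
  b_6=4 ≤ 7
  b_7=6 ≤ 8
  b_8=7 ≤ 9
All bounds hold ⇒ YES

YES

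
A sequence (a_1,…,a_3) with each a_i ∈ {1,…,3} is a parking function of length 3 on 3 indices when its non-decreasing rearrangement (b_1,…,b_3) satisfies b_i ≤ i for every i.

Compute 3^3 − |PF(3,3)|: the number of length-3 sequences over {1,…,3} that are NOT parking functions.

11

|PF(3,3)| = (4−3)·4^(3−1) = 1·16 = 16 [KW]
Example (1,3,3) → sorted (1,3,3): b_2=3>2, not a PF.
So 27 − 16 = 11 fail.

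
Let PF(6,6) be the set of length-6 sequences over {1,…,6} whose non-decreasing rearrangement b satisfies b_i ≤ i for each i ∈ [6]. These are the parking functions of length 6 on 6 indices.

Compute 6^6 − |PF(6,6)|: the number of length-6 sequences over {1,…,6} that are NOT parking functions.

#PF = (6+1−6)·(6+1)^{6−1} = 1·16807 = 16807 (Konheim–Weiss)
Check (6,3,6,6,5,6) → sorted (3,5,6,6,6,6): b_1=3>1, not a PF.
6^6 − 16807 = 46656 − 16807 = 29849

29849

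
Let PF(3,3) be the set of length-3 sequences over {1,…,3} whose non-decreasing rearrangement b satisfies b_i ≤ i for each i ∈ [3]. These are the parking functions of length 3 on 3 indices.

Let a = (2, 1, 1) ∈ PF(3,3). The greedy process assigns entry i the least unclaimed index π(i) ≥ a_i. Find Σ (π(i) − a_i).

Σπ = 6 ({1..3} each once); Σa = 2+1+1 = 4; disp = 6−4 = 2.

2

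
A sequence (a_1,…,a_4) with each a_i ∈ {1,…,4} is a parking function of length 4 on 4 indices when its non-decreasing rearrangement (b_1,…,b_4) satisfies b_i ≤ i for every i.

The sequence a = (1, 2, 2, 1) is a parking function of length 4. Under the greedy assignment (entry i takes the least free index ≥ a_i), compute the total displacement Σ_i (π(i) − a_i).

Σπ(i) = 1+…+4 = 10; Σa = 1+2+2+1 = 6; disp = 10−6 = 4.

4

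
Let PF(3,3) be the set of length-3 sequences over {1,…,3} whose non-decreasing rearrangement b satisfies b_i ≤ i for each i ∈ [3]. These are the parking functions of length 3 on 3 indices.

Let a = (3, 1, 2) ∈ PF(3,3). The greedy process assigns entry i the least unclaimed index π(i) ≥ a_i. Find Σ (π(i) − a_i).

0

Σπ(i) = 1+…+3 = 6; Σa = 3+1+2 = 6; disp = 6−6 = 0.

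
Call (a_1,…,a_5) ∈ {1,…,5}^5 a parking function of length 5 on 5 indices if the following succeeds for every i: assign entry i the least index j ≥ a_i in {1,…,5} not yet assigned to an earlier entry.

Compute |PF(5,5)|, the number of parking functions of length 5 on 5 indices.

Count = (6−5)·6^(5−1) = 1·1296 = 1296 (Konheim–Weiss)
E.g. (4,2,3,5,1) → sorted (1,2,3,4,5): b_i ≤ i ∀i, a PF.

1296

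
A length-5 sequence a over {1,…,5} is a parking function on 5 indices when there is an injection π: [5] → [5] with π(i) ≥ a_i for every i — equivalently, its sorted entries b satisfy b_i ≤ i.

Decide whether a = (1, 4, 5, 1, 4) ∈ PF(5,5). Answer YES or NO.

NO

Order a: b = (1, 1, 4, 4, 5).
  b_1=1 ≤ 1
  b_2=1 ≤ 2
  b_3=4 > 3
  fails at i=3 ⇒ NO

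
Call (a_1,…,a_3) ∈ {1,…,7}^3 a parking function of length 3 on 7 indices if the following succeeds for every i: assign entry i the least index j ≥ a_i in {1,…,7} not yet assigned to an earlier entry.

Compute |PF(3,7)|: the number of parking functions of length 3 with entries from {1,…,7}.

320

|PF| = 5·8^2 = 5×64 = 320 (Konheim–Weiss)
Check (3,5,4) → sorted (3,4,5): b_i ≤ 4+i ∀i, a PF.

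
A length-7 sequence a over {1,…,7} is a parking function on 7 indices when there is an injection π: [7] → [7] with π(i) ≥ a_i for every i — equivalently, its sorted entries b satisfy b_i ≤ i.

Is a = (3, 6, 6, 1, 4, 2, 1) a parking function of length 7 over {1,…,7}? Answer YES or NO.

Order a: b = (1, 1, 2, 3, 4, 6, 6).
  b_1=1 ≤ 1
  b_2=1 ≤ 2
  b_3=2 ≤ 3
  b_4=3 ≤ 4
  b_5=4 ≤ 5
  b_6=6 ≤ 6
  b_7=6 ≤ 7
All bounds hold ⇒ YES

YES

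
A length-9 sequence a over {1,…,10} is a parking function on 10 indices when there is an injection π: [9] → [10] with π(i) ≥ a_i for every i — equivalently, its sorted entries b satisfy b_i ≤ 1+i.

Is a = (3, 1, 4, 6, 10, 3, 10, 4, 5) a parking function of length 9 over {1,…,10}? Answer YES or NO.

NO

Sorted: b = (1, 3, 3, 4, 4, 5, 6, 10, 10).
  b_1=1 ≤ 2
  b_2=3 ≤ 3
  b_3=3 ≤ 4
  b_4=4 ≤ 5
  b_5=4 ≤ 6
  b_6=5 ≤ 7
  b_7=6 ≤ 8
  b_8=10 > 9
  fails at i=8 ⇒ NO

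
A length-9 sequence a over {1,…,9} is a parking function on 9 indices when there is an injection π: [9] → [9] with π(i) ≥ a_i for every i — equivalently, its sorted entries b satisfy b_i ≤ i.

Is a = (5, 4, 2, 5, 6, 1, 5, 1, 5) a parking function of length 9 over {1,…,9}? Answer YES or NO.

YES

Sorted: b = (1, 1, 2, 4, 5, 5, 5, 5, 6).
  b_1=1 ≤ 1
  b_2=1 ≤ 2
  b_3=2 ≤ 3
  b_4=4 ≤ 4
  b_5=5 ≤ 5
  b_6=5 ≤ 6
  b_7=5 ≤ 7
  b_8=5 ≤ 8
  b_9=6 ≤ 9
All bounds hold ⇒ YES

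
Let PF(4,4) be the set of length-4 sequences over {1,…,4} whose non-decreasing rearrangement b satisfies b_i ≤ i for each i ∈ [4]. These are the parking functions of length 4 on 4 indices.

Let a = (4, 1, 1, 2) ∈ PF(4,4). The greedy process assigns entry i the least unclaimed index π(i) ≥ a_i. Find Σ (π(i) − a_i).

Σπ = 10 ({1..4} each once); Σa = 4+1+1+2 = 8; disp = 10−8 = 2.

2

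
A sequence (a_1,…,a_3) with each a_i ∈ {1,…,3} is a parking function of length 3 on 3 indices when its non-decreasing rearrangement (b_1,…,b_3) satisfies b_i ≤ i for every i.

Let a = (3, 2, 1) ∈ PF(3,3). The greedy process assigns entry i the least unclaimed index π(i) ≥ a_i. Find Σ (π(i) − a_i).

0

Σπ = 3·4/2 = 6 (π permutes [3]); Σa = 3+2+1 = 6; disp = 6−6 = 0.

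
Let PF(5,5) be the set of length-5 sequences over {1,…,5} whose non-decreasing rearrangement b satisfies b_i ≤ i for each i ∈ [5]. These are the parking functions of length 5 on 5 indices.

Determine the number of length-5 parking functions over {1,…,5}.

|PF| = (5+1−5)·(5+1)^{5−1} = 1·1296 = 1296 (Konheim–Weiss)
E.g. (5,2,4,3,1) → sorted (1,2,3,4,5): b_i ≤ i ∀i, a PF.

1296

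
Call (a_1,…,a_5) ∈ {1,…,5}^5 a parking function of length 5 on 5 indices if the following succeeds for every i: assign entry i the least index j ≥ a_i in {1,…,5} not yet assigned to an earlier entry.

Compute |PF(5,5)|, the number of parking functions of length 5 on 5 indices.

|PF| = (5−5+1)·(5+1)^(5−1) = 1·1296 = 1296 [KW]
Example (4,1,2,2,3) → sorted (1,2,2,3,4): b_i ≤ i ∀i, a PF.

1296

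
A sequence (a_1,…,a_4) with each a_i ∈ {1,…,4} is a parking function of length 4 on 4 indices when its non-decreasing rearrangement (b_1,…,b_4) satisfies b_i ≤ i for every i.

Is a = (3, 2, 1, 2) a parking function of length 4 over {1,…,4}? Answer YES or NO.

Rearranged: b = (1, 2, 2, 3).
  b_1=1 ≤ 1
  b_2=2 ≤ 2
  b_3=2 ≤ 3
  b_4=3 ≤ 4
All bounds hold ⇒ YES

YES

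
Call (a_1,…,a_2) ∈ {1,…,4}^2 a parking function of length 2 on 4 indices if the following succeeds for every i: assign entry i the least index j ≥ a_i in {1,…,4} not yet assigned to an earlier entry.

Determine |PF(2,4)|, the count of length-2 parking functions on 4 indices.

15

|PF| = (4−2+1)·(4+1)^(2−1) = 3·5 = 15 (Pollak)
One tuple (2,2) → sorted (2,2): b_i ≤ 2+i ∀i, a PF.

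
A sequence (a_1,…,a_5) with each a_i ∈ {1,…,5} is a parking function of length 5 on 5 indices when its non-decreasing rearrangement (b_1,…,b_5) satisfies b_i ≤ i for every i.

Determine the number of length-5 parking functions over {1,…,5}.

1296

|PF| = (5+1−5)·(5+1)^{5−1} = 1·1296 = 1296 (Pollak)
Example (1,2,5,3,3) → sorted (1,2,3,3,5): b_i ≤ i ∀i, a PF.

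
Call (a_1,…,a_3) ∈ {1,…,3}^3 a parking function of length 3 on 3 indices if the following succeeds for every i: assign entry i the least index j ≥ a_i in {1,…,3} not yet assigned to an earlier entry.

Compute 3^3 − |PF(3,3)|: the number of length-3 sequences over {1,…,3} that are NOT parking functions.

11

Count = (4−3)·4^(3−1) = 1·16 = 16 (Konheim–Weiss)
One tuple (2,3,2) → sorted (2,2,3): b_1=2>1, not a PF.
Total 27; non-PF = 27−16 = 11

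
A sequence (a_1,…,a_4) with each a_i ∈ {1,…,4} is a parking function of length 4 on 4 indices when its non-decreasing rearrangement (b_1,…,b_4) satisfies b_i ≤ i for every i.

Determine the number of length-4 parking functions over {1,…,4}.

125

Count = (5−4)·5^(4−1) = 1×125 = 125
E.g. (3,3,2,1) → sorted (1,2,3,3): b_i ≤ i ∀i, a PF.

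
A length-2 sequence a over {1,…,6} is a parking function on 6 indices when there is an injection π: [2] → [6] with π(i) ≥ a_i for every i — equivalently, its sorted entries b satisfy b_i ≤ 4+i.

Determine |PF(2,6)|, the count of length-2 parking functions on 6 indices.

Count = (7−2)·7^(2−1) = 5×7 = 35 [KW]
One tuple (2,5) → sorted (2,5): b_i ≤ 4+i ∀i, a PF.

35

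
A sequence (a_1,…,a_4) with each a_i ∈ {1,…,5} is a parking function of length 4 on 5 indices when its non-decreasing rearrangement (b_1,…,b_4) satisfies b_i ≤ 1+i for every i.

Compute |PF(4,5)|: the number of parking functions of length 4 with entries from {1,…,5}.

Count = (5−4+1)·(5+1)^(4−1) = 2 · 216 = 432 [KW]
Example (5,2,2,3) → sorted (2,2,3,5): b_i ≤ 1+i ∀i, a PF.

432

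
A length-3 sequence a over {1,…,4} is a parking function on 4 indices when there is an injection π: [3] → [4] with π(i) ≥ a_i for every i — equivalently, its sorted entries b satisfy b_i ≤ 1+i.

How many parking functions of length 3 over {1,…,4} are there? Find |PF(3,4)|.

#PF = 2·5^2 = 2×25 = 50 [KW]
Check (4,2,3) → sorted (2,3,4): b_i ≤ 1+i ∀i, a PF.

50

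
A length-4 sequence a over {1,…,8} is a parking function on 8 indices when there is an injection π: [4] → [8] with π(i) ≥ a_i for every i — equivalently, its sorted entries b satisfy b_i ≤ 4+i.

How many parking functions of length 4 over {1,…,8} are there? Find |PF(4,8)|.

Count = (8−4+1)·(8+1)^(4−1) = 5×729 = 3645 (Pollak)
One tuple (7,3,5,3) → sorted (3,3,5,7): b_i ≤ 4+i ∀i, a PF.

3645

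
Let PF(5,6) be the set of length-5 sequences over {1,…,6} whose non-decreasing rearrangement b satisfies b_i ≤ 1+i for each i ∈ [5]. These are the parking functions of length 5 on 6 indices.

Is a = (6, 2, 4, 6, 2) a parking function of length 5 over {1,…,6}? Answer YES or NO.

NO

Rearranged: b = (2, 2, 4, 6, 6).
  b_1=2 ≤ 2
  b_2=2 ≤ 3
  b_3=4 ≤ 4
  b_4=6 > 5
  fails at i=4 ⇒ NO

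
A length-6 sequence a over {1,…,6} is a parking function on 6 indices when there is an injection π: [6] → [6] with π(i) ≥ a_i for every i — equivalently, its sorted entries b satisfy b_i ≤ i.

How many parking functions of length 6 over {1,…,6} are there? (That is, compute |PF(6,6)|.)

Count = (7−6)·7^(6−1) = 1·16807 = 16807 (Konheim–Weiss)
One tuple (3,2,4,6,1,3) → sorted (1,2,3,3,4,6): b_i ≤ i ∀i, a PF.

16807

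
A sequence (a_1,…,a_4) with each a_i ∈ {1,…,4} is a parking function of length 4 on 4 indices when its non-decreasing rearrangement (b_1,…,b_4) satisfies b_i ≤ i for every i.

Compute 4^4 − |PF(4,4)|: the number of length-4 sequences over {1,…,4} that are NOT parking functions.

131

Count = (5−4)·5^(4−1) = 1 · 125 = 125 [KW]
E.g. (4,4,4,1) → sorted (1,4,4,4): b_2=4>2, not a PF.
Total 256; non-PF = 256−125 = 131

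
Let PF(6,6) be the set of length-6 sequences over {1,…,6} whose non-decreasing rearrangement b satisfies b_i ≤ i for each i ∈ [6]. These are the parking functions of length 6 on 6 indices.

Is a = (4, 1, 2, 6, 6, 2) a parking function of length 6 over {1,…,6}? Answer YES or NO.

Sorted: b = (1, 2, 2, 4, 6, 6).
  b_1=1 ≤ 1
  b_2=2 ≤ 2
  b_3=2 ≤ 3
  b_4=4 ≤ 4
  b_5=6 > 5
  fails at i=5 ⇒ NO

NO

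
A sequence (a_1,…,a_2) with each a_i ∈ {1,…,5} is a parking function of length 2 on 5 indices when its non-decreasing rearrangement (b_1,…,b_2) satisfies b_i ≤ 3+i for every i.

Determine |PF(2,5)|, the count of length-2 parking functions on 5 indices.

|PF| = 4·6^1 = 4·6 = 24 [KW]
Check (2,2) → sorted (2,2): b_i ≤ 3+i ∀i, a PF.

24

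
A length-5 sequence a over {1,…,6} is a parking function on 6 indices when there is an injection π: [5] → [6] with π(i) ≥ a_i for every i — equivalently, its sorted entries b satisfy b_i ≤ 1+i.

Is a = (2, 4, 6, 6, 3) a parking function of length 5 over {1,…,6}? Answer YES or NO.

Rearranged: b = (2, 3, 4, 6, 6).
  b_1=2 ≤ 2
  b_2=3 ≤ 3
  b_3=4 ≤ 4
  b_4=6 > 5
  fails at i=4 ⇒ NO

NO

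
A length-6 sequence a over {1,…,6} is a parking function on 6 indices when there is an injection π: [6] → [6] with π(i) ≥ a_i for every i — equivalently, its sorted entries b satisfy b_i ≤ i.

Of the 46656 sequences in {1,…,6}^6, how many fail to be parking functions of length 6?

#PF = (7−6)·7^(6−1) = 1·16807 = 16807
One tuple (4,3,6,2,5,5) → sorted (2,3,4,5,5,6): b_1=2>1, not a PF.
6^6 − 16807 = 46656 − 16807 = 29849

29849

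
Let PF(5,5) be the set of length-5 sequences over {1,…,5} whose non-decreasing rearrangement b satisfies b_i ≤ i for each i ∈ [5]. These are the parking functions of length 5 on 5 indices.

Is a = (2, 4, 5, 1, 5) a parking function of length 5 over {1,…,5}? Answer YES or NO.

NO

Rearranged: b = (1, 2, 4, 5, 5).
  b_1=1 ≤ 1
  b_2=2 ≤ 2
  b_3=4 > 3
  fails at i=3 ⇒ NO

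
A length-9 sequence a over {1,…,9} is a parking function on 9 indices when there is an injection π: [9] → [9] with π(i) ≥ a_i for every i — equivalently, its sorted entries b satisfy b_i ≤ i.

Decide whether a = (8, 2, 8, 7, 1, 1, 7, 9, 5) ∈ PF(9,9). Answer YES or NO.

Sorted: b = (1, 1, 2, 5, 7, 7, 8, 8, 9).
  b_1=1 ≤ 1
  b_2=1 ≤ 2
  b_3=2 ≤ 3
  b_4=5 > 4
  fails at i=4 ⇒ NO

NO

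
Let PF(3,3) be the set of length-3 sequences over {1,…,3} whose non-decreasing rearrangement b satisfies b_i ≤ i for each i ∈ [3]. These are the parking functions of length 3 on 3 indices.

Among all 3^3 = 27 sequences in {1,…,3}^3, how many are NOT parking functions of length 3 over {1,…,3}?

Count = (3−3+1)·(3+1)^(3−1) = 1 · 16 = 16 (Pollak)
E.g. (3,2,2) → sorted (2,2,3): b_1=2>1, not a PF.
So 27 − 16 = 11 fail.

11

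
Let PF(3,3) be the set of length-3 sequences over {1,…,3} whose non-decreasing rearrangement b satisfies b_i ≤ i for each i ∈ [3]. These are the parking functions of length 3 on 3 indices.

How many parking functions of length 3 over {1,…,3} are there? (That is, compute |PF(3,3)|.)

16

#PF = (4−3)·4^(3−1) = 1×16 = 16 [KW]
Example (1,2,3) → sorted (1,2,3): b_i ≤ i ∀i, a PF.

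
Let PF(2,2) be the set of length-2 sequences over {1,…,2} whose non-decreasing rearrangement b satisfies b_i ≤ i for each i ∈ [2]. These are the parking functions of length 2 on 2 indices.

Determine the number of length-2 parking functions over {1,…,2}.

3

|PF| = (2−2+1)·(2+1)^(2−1) = 1·3 = 3
E.g. (1,1) → sorted (1,1): b_i ≤ i ∀i, a PF.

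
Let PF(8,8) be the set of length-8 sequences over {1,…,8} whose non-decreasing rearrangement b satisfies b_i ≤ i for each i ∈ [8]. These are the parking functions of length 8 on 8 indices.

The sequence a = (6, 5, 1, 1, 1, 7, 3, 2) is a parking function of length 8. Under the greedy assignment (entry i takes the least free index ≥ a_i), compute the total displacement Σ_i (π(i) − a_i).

10

Σπ = 36 ({1..8} each once); Σa = 6+5+1+1+1+7+3+2 = 26; disp = 36−26 = 10.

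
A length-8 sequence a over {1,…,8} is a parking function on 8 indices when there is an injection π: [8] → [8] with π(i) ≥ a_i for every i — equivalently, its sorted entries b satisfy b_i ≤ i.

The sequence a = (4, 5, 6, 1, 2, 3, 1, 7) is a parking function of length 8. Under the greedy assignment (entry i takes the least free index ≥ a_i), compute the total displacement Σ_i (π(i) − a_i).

7

Σπ = 36 ({1..8} each once); Σa = 4+5+6+1+2+3+1+7 = 29; disp = 36−29 = 7.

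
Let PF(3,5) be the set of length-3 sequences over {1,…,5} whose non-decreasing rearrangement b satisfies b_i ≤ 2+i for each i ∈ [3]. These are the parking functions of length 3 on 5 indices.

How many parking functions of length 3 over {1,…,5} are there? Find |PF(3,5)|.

108

Count = (5+1−3)·(5+1)^{3−1} = 3 · 36 = 108
Check (4,2,1) → sorted (1,2,4): b_i ≤ 2+i ∀i, a PF.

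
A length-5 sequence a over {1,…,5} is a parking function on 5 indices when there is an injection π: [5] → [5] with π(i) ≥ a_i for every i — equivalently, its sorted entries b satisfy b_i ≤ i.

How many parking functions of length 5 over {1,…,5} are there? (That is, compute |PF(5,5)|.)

|PF| = (5−5+1)·(5+1)^(5−1) = 1·1296 = 1296 (Pollak)
Check (1,4,3,4,2) → sorted (1,2,3,4,4): b_i ≤ i ∀i, a PF.

1296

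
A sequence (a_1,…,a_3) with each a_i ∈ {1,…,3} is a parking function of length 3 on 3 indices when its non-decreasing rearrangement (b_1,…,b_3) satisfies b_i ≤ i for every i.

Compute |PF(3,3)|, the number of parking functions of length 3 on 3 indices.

|PF| = (3+1−3)·(3+1)^{3−1} = 1·16 = 16 (Pollak)
One tuple (1,2,3) → sorted (1,2,3): b_i ≤ i ∀i, a PF.

16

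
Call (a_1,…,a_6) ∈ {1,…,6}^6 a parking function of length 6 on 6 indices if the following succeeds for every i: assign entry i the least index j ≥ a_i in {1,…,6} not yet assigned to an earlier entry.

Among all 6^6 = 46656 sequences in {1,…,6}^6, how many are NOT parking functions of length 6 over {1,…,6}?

29849

#PF = (6−6+1)·(6+1)^(6−1) = 1×16807 = 16807 (Pollak)
E.g. (2,5,5,4,6,6) → sorted (2,4,5,5,6,6): b_1=2>1, not a PF.
6^6 − 16807 = 46656 − 16807 = 29849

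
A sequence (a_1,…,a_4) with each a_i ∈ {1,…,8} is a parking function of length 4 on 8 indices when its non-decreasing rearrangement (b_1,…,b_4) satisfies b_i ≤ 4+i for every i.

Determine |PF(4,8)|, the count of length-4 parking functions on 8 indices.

#PF = 5·9^3 = 5·729 = 3645 (Pollak)
Check (3,3,1,1) → sorted (1,1,3,3): b_i ≤ 4+i ∀i, a PF.

3645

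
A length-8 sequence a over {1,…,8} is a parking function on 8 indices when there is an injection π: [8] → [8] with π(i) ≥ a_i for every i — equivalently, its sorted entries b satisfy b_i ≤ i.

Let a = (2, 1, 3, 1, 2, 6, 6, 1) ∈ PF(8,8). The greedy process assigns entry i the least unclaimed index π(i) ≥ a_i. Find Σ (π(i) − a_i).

Σπ = 8·9/2 = 36 (π permutes [8]); Σa = 2+1+3+1+2+6+6+1 = 22; disp = 36−22 = 14.

14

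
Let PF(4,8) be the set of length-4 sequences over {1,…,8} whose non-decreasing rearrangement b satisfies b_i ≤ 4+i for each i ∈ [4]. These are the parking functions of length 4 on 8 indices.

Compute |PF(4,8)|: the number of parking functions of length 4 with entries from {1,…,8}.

3645

|PF| = 5·9^3 = 5×729 = 3645 (Pollak)
E.g. (1,8,4,6) → sorted (1,4,6,8): b_i ≤ 4+i ∀i, a PF.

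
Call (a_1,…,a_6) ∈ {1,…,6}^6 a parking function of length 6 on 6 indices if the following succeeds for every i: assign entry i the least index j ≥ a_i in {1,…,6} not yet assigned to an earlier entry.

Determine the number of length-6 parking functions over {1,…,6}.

|PF| = 1·7^5 = 1·16807 = 16807 (Pollak)
One tuple (2,1,1,5,2,5) → sorted (1,1,2,2,5,5): b_i ≤ i ∀i, a PF.

16807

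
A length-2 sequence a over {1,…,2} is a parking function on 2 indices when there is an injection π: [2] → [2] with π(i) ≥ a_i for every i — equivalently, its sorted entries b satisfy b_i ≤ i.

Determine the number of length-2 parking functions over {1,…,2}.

Count = (2+1−2)·(2+1)^{2−1} = 1×3 = 3 [KW]
E.g. (1,1) → sorted (1,1): b_i ≤ i ∀i, a PF.

3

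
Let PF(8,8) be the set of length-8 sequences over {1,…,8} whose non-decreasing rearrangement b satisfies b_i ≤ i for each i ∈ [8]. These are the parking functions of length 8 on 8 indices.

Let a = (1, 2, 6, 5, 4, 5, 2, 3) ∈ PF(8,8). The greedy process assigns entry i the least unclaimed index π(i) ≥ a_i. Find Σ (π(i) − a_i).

Σπ = 8·9/2 = 36 (π permutes [8]); Σa = 1+2+6+5+4+5+2+3 = 28; disp = 36−28 = 8.

8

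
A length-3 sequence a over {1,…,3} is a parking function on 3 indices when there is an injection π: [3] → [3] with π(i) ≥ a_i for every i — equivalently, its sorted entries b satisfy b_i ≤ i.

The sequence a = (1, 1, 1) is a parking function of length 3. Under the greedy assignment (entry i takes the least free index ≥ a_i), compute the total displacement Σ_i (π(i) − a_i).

3

Σπ(i) = 1+…+3 = 6; Σa = 1+1+1 = 3; disp = 6−3 = 3.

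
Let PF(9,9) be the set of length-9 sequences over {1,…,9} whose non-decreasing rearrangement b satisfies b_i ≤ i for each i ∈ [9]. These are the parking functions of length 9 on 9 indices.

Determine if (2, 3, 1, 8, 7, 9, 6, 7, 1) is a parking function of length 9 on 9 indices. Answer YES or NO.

Sorted: b = (1, 1, 2, 3, 6, 7, 7, 8, 9).
  b_1=1 ≤ 1
  b_2=1 ≤ 2
  b_3=2 ≤ 3
  b_4=3 ≤ 4
  b_5=6 > 5
  fails at i=5 ⇒ NO

NO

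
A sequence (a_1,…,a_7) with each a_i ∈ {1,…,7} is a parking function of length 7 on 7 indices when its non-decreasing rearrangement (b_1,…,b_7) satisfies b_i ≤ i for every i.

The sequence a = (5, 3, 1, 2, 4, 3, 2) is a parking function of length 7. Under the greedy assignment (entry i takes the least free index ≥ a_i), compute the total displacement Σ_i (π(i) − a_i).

8

Σπ = 28 ({1..7} each once); Σa = 5+3+1+2+4+3+2 = 20; disp = 28−20 = 8.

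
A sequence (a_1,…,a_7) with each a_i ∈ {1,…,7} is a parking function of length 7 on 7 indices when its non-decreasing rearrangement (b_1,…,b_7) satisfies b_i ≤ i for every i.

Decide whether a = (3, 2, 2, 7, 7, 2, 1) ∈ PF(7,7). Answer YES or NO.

NO

Sorted: b = (1, 2, 2, 2, 3, 7, 7).
  b_1=1 ≤ 1
  b_2=2 ≤ 2
  b_3=2 ≤ 3
  b_4=2 ≤ 4
  b_5=3 ≤ 5
  b_6=7 > 6
  fails at i=6 ⇒ NO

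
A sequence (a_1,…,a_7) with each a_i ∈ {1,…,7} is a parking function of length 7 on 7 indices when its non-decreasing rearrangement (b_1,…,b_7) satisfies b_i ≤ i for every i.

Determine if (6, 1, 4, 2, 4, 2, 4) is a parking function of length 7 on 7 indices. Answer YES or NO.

YES

Order a: b = (1, 2, 2, 4, 4, 4, 6).
  b_1=1 ≤ 1
  b_2=2 ≤ 2
  b_3=2 ≤ 3
  b_4=4 ≤ 4
  b_5=4 ≤ 5
  b_6=4 ≤ 6
  b_7=6 ≤ 7
All bounds hold ⇒ YES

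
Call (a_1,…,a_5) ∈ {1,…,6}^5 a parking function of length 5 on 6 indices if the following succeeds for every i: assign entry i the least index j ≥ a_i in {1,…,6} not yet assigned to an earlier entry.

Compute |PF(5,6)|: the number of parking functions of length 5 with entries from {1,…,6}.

|PF(5,6)| = (6+1−5)·(6+1)^{5−1} = 2·2401 = 4802 [KW]
One tuple (3,4,1,1,5) → sorted (1,1,3,4,5): b_i ≤ 1+i ∀i, a PF.

4802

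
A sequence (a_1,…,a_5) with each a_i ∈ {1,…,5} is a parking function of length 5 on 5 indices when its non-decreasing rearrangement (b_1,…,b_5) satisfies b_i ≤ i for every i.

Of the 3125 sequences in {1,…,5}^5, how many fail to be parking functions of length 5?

Count = (5+1−5)·(5+1)^{5−1} = 1·1296 = 1296 [KW]
Check (1,5,4,4,1) → sorted (1,1,4,4,5): b_3=4>3, not a PF.
So 3125 − 1296 = 1829 fail.

1829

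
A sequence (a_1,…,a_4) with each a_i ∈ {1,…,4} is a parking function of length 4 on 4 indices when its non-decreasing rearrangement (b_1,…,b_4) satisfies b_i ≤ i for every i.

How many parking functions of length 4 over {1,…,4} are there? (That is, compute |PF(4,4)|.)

125

#PF = (5−4)·5^(4−1) = 1·125 = 125 [KW]
E.g. (1,2,4,3) → sorted (1,2,3,4): b_i ≤ i ∀i, a PF.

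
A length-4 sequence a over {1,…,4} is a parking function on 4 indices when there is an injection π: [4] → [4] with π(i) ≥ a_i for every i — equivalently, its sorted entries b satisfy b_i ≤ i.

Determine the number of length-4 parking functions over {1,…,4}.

125

Count = (4−4+1)·(4+1)^(4−1) = 1·125 = 125 (Pollak)
E.g. (2,2,4,1) → sorted (1,2,2,4): b_i ≤ i ∀i, a PF.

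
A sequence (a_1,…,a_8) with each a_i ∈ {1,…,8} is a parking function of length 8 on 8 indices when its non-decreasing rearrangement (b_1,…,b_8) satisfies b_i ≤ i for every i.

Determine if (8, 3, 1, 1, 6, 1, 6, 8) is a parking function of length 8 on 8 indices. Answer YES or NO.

NO

Rearranged: b = (1, 1, 1, 3, 6, 6, 8, 8).
  b_1=1 ≤ 1
  b_2=1 ≤ 2
  b_3=1 ≤ 3
  b_4=3 ≤ 4
  b_5=6 > 5
  fails at i=5 ⇒ NO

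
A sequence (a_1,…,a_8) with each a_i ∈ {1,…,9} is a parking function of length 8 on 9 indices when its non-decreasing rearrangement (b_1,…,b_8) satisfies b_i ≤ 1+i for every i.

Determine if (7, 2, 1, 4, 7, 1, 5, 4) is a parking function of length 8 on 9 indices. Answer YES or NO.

YES

Rearranged: b = (1, 1, 2, 4, 4, 5, 7, 7).
  b_1=1 ≤ 2
  b_2=1 ≤ 3
  b_3=2 ≤ 4
  b_4=4 ≤ 5
  b_5=4 ≤ 6
  b_6=5 ≤ 7
  b_7=7 ≤ 8
  b_8=7 ≤ 9
All bounds hold ⇒ YES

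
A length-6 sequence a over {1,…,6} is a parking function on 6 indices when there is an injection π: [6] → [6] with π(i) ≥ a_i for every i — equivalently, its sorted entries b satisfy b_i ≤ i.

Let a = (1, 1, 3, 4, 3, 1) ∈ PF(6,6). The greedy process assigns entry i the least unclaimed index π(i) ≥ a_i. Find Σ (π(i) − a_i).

8

Σπ(i) = 1+…+6 = 21; Σa = 1+1+3+4+3+1 = 13; disp = 21−13 = 8.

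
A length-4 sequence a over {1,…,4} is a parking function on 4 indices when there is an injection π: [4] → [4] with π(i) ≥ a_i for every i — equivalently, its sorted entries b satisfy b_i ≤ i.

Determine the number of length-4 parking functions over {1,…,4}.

|PF| = (4−4+1)·(4+1)^(4−1) = 1×125 = 125
Check (2,2,1,3) → sorted (1,2,2,3): b_i ≤ i ∀i, a PF.

125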